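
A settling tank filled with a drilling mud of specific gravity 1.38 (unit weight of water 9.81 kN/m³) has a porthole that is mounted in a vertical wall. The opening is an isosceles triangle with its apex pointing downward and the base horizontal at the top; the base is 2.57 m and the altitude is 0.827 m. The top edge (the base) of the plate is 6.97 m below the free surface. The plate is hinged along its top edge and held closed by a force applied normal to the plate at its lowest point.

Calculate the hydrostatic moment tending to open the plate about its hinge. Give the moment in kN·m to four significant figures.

M ≈ 29.28 kN·m

γ = 1.38 × 9.81 = 13.5378 kN/m³.
With the apex down, the centroid sits h/3 = 0.827/3 = 0.275667 m below the base (the top edge), so the centroid depth is h_c = 6.97 + 0.275667 = 7.24567 m.
A = ½ × 2.57 × 0.827 = 1.06269 m².
Resultant F = γ·h_c·A = 13.5378 × 7.24567 × 1.06269 = 104.24 kN.
I_c = b·h³/36 = 2.57 × 0.827³/36 = 0.0403782 m⁴.
Centre of pressure: y_p = y_c + I_c/(y_c·A) = 7.24567 + 0.0403782/(7.24567 × 1.06269) = 7.24567 + 0.00524399 = 7.25091 m along the plane.
The resultant acts 0.275667 + 0.00524399 = 0.280911 m (along the plate) below the hinge at the top edge, so the moment about the hinge is M = F × 0.280911 = 104.24 × 0.280911 = 29.2822 kN·m.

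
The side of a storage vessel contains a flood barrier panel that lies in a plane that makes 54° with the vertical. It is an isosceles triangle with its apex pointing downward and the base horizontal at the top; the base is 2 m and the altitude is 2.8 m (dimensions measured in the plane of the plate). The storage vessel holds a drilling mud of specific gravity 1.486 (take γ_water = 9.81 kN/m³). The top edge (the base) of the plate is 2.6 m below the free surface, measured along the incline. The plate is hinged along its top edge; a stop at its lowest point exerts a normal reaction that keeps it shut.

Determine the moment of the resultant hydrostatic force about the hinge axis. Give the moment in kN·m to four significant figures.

γ = 1.486 × 9.81 = 14.57766 kN/m³.
The plate makes 54° with the vertical, i.e. θ = 90° − 54° = 36° to the horizontal. Measuring y along the incline from the free-surface line, vertical depth h = y·sinθ with sinθ = 0.587785.
With the apex down, the centroid sits h/3 = 2.8/3 = 0.933333 m below the base (the top edge), so y_c = 2.6 + 0.933333 = 3.53333 m and h_c = 3.53333 × 0.587785 = 2.07684 m.
A = ½ × 2 × 2.8 = 2.8 m².
Resultant F = γ·h_c·A = 14.57766 × 2.07684 × 2.8 = 84.7713 kN.
I_c = b·h³/36 = 2 × 2.8³/36 = 1.21956 m⁴.
Centre of pressure: y_p = y_c + I_c/(y_c·A) = 3.53333 + 1.21956/(3.53333 × 2.8) = 3.53333 + 0.123271 = 3.6566 m along the plane.
The resultant acts 0.933333 + 0.123271 = 1.0566 m (along the plate) below the hinge at the top edge, so the moment about the hinge is M = F × 1.0566 = 84.7713 × 1.0566 = 89.5694 kN·m.

M ≈ 89.57 kN·m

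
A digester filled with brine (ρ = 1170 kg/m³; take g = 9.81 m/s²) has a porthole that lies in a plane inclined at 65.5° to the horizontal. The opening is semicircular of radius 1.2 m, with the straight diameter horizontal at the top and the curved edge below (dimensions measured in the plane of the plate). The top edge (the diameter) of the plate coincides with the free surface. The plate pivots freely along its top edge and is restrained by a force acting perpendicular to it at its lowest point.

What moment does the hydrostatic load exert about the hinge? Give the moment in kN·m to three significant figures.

γ = ρg = 1170 × 9.81 / 1000 = 11.4777 kN/m³.
Let θ = 65.5° be the plate's angle to the horizontal; measure y along the incline from where the plane meets the free surface. Vertical depth h = y·sinθ with sinθ = 0.909961.
The centroid of a semicircle lies 4r/(3π) = 0.509296 m from the diameter, here below the top edge, so y_c = 0.509296 m and h_c = 0.509296 × 0.909961 = 0.463439 m.
A = πr²/2 = π × 1.2²/2 = 2.26195 m².
Resultant F = γ·h_c·A = 11.4777 × 0.463439 × 2.26195 = 12.0318 kN.
I_c = (π/8 − 8/(9π))·r⁴ = 0.109757 × 1.2⁴ = 0.227592 m⁴.
Centre of pressure: y_p = y_c + I_c/(y_c·A) = 0.509296 + 0.227592/(0.509296 × 2.26195) = 0.509296 + 0.197562 = 0.706858 m along the plane.
The resultant acts 0.509296 + 0.197562 = 0.706858 m (along the plate) below the hinge at the top edge, so the moment about the hinge is M = F × 0.706858 = 12.0318 × 0.706858 = 8.50477 kN·m.

M ≈ 8.50 kN·m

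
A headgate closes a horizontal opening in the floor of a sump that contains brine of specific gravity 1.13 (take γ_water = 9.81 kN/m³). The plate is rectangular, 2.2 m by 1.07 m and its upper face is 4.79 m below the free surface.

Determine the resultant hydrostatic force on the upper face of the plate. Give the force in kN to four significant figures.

γ = 1.13 × 9.81 = 11.0853 kN/m³.
The plate is horizontal, so pressure is uniform at p = γ·h = 11.0853 × 4.79 = 53.0986 kN/m².
A = 2.2 × 1.07 = 2.354 m².
F = p·A = 53.0986 × 2.354 = 124.994 kN.

F ≈ 125.0 kN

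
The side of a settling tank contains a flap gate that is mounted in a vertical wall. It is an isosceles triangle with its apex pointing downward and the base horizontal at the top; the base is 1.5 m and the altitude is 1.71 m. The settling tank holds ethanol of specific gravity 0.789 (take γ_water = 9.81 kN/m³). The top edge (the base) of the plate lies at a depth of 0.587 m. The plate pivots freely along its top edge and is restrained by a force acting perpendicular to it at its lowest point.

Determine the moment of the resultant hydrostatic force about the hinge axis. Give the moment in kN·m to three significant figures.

M ≈ 8.16 kN·m

γ = 0.789 × 9.81 = 7.74009 kN/m³.
With the apex down, the centroid sits h/3 = 1.71/3 = 0.57 m below the base (the top edge), so the centroid depth is h_c = 0.587 + 0.57 = 1.157 m.
A = ½ × 1.5 × 1.71 = 1.2825 m².
Resultant F = γ·h_c·A = 7.74009 × 1.157 × 1.2825 = 11.4852 kN.
I_c = b·h³/36 = 1.5 × 1.71³/36 = 0.208342 m⁴.
Centre of pressure: y_p = y_c + I_c/(y_c·A) = 1.157 + 0.208342/(1.157 × 1.2825) = 1.157 + 0.140406 = 1.29741 m along the plane.
The resultant acts 0.57 + 0.140406 = 0.710406 m (along the plate) below the hinge at the top edge, so the moment about the hinge is M = F × 0.710406 = 11.4852 × 0.710406 = 8.15915 kN·m.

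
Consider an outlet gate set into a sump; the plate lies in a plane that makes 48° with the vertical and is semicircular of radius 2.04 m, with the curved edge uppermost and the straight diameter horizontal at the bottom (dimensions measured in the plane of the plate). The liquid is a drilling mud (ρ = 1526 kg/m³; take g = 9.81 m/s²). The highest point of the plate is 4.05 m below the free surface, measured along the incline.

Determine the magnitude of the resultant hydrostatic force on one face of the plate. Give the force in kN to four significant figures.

F ≈ 342.1 kN

γ = ρg = 1526 × 9.81 / 1000 = 14.97006 kN/m³.
The plate makes 48° with the vertical, i.e. θ = 90° − 48° = 42° to the horizontal. Measuring y along the incline from the free-surface line, vertical depth h = y·sinθ with sinθ = 0.669131.
The centroid lies 4r/(3π) = 0.865803 m above the diameter, so r − 4r/(3π) = 2.04 − 0.865803 = 1.1742 m below the topmost point, so y_c = 4.05 + 1.1742 = 5.2242 m and h_c = 5.2242 × 0.669131 = 3.49567 m.
A = πr²/2 = π × 2.04²/2 = 6.53703 m².
Resultant F = γ·h_c·A = 14.97006 × 3.49567 × 6.53703 = 342.085 kN.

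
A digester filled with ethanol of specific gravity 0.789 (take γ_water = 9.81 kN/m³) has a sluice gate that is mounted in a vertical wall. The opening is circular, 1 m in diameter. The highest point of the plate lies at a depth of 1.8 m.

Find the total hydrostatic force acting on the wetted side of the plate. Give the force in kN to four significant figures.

F ≈ 13.98 kN

γ = 0.789 × 9.81 = 7.74009 kN/m³.
The centroid is at the centre, 0.5 m below the top of the plate, so the centroid depth is h_c = 1.8 + 0.5 = 2.3 m.
A = π(0.5)² = 0.785398 m².
Resultant F = γ·h_c·A = 7.74009 × 2.3 × 0.785398 = 13.9818 kN.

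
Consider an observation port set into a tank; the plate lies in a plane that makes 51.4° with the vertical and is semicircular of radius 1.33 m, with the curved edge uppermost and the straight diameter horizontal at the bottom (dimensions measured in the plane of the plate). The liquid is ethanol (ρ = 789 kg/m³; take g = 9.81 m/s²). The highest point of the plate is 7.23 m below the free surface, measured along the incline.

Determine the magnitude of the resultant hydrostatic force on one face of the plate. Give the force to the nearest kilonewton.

γ = ρg = 789 × 9.81 / 1000 = 7.74009 kN/m³.
The plate makes 51.4° with the vertical, i.e. θ = 90° − 51.4° = 38.6° to the horizontal. Measuring y along the incline from the free-surface line, vertical depth h = y·sinθ with sinθ = 0.623880.
The centroid lies 4r/(3π) = 0.56447 m above the diameter, so r − 4r/(3π) = 1.33 − 0.56447 = 0.76553 m below the topmost point, so y_c = 7.23 + 0.76553 = 7.99553 m and h_c = 7.99553 × 0.623880 = 4.98825 m.
A = πr²/2 = π × 1.33²/2 = 2.77858 m².
Resultant F = γ·h_c·A = 7.74009 × 4.98825 × 2.77858 = 107.28 kN.

F ≈ 107 kN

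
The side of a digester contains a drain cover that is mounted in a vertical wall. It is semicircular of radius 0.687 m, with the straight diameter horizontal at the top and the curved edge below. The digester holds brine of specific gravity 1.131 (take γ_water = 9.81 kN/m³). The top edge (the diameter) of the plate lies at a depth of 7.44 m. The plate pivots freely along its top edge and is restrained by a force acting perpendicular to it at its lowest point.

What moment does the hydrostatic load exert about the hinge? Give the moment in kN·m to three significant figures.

M ≈ 18.8 kN·m

γ = 1.131 × 9.81 = 11.09511 kN/m³.
The centroid of a semicircle lies 4r/(3π) = 0.291572 m from the diameter, here below the top edge, so the centroid depth is h_c = 7.44 + 0.291572 = 7.73157 m.
A = πr²/2 = π × 0.687²/2 = 0.741367 m².
Resultant F = γ·h_c·A = 11.09511 × 7.73157 × 0.741367 = 63.5964 kN.
I_c = (π/8 − 8/(9π))·r⁴ = 0.109757 × 0.687⁴ = 0.0244489 m⁴.
Centre of pressure: y_p = y_c + I_c/(y_c·A) = 7.73157 + 0.0244489/(7.73157 × 0.741367) = 7.73157 + 0.00426539 = 7.73584 m along the plane.
The resultant acts 0.291572 + 0.00426539 = 0.295837 m (along the plate) below the hinge at the top edge, so the moment about the hinge is M = F × 0.295837 = 63.5964 × 0.295837 = 18.8142 kN·m.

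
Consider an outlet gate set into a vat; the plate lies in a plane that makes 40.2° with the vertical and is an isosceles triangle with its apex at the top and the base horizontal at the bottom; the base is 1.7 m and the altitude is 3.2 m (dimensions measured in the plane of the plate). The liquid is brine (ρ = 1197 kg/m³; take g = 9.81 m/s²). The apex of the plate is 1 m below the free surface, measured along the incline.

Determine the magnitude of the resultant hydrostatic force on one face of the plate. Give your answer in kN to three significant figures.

F ≈ 76.4 kN

γ = ρg = 1197 × 9.81 / 1000 = 11.74257 kN/m³.
The plate makes 40.2° with the vertical, i.e. θ = 90° − 40.2° = 49.8° to the horizontal. Measuring y along the incline from the free-surface line, vertical depth h = y·sinθ with sinθ = 0.763796.
With the apex up, the centroid sits 2h/3 = 2 × 3.2/3 = 2.13333 m below the apex, so y_c = 1 + 2.13333 = 3.13333 m and h_c = 3.13333 × 0.763796 = 2.39322 m.
A = ½ × 1.7 × 3.2 = 2.72 m².
Resultant F = γ·h_c·A = 11.74257 × 2.39322 × 2.72 = 76.4389 kN.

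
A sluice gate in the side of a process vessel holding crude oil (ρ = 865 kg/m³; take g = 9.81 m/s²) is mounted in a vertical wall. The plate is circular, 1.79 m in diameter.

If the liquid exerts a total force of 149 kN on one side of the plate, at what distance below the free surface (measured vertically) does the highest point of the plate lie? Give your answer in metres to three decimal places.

γ = ρg = 865 × 9.81 / 1000 = 8.48565 kN/m³.
A = π(0.895)² = 2.51649 m².
From F = γ·h_c·A, the centroid depth is h_c = 149/(8.48565 × 2.51649) = 6.9776 m.
The centroid is at the centre, 0.895 m below the top of the plate, so the highest point sits at h_top = 6.9776 − 0.895 = 6.0826 m below the surface.

d_top ≈ 6.083 m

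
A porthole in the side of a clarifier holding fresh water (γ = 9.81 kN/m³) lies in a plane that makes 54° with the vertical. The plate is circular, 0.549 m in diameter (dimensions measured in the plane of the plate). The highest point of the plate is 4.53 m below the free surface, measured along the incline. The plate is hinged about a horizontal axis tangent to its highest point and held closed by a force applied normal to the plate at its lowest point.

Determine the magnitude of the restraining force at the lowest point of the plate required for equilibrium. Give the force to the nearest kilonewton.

γ = 9.81 kN/m³.
The plate makes 54° with the vertical, i.e. θ = 90° − 54° = 36° to the horizontal. Measuring y along the incline from the free-surface line, vertical depth h = y·sinθ with sinθ = 0.587785.
The centroid is at the centre, 0.2745 m below the top of the plate, so y_c = 4.53 + 0.2745 = 4.8045 m and h_c = 4.8045 × 0.587785 = 2.82401 m.
A = π(0.2745)² = 0.23672 m².
Resultant F = γ·h_c·A = 9.81 × 2.82401 × 0.23672 = 6.55798 kN.
I_c = πr⁴/4 = π × 0.2745⁴/4 = 0.00445922 m⁴.
Centre of pressure: y_p = y_c + I_c/(y_c·A) = 4.8045 + 0.00445922/(4.8045 × 0.23672) = 4.8045 + 0.00392081 = 4.80842 m along the plane.
The resultant acts 0.2745 + 0.00392081 = 0.278421 m (along the plate) below the hinge at the top edge, so the moment about the hinge is M = F × 0.278421 = 6.55798 × 0.278421 = 1.82588 kN·m.
A normal force at the bottom, 0.549 m from the hinge, must supply this moment: P = 1.82588/0.549 = 3.32583 kN.

P ≈ 3 kN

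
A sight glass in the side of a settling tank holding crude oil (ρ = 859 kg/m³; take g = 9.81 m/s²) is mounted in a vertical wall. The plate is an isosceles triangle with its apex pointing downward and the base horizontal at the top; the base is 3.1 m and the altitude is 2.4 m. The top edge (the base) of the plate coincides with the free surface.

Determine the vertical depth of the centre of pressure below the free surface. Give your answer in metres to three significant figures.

h_p = 1.20 m

γ = ρg = 859 × 9.81 / 1000 = 8.42679 kN/m³.
With the apex down, the centroid sits h/3 = 2.4/3 = 0.8 m below the base (the top edge), so the centroid depth is h_c = 0.8 m.
A = ½ × 3.1 × 2.4 = 3.72 m².
Resultant F = γ·h_c·A = 8.42679 × 0.8 × 3.72 = 25.0781 kN.
I_c = b·h³/36 = 3.1 × 2.4³/36 = 1.1904 m⁴.
Centre of pressure: y_p = y_c + I_c/(y_c·A) = 0.8 + 1.1904/(0.8 × 3.72) = 0.8 + 0.4 = 1.2 m along the plane.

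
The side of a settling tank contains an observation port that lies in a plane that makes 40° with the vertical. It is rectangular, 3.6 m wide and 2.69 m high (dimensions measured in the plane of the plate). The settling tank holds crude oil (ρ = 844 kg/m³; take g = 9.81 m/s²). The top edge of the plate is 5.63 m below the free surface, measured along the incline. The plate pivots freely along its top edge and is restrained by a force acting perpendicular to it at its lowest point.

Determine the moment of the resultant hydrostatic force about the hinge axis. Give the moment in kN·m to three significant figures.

M ≈ 613 kN·m

γ = ρg = 844 × 9.81 / 1000 = 8.27964 kN/m³.
The plate makes 40° with the vertical, i.e. θ = 90° − 40° = 50° to the horizontal. Measuring y along the incline from the free-surface line, vertical depth h = y·sinθ with sinθ = 0.766044.
The centroid lies 2.69/2 = 1.345 m below the top edge, so y_c = 5.63 + 1.345 = 6.975 m and h_c = 6.975 × 0.766044 = 5.34316 m.
A = 3.6 × 2.69 = 9.684 m².
Resultant F = γ·h_c·A = 8.27964 × 5.34316 × 9.684 = 428.415 kN.
I_c = b·h³/12 = 3.6 × 2.69³/12 = 5.83953 m⁴.
Centre of pressure: y_p = y_c + I_c/(y_c·A) = 6.975 + 5.83953/(6.975 × 9.684) = 6.975 + 0.0864528 = 7.06145 m along the plane.
The resultant acts 1.345 + 0.0864528 = 1.43145 m (along the plate) below the hinge at the top edge, so the moment about the hinge is M = F × 1.43145 = 428.415 × 1.43145 = 613.255 kN·m.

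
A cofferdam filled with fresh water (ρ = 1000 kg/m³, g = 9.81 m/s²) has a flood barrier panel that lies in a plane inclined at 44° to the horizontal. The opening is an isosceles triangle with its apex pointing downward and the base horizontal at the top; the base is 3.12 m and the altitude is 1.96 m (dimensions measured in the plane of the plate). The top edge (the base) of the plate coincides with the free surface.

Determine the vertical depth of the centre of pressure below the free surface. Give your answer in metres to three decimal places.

γ = ρg = 1000 × 9.81 = 9810 N/m³ = 9.81 kN/m³.
Let θ = 44° be the plate's angle to the horizontal; measure y along the incline from where the plane meets the free surface. Vertical depth h = y·sinθ with sinθ = 0.694658.
With the apex down, the centroid sits h/3 = 1.96/3 = 0.653333 m below the base (the top edge), so y_c = 0.653333 m and h_c = 0.653333 × 0.694658 = 0.453843 m.
A = ½ × 3.12 × 1.96 = 3.0576 m².
Resultant F = γ·h_c·A = 9.81 × 0.453843 × 3.0576 = 13.613 kN.
I_c = b·h³/36 = 3.12 × 1.96³/36 = 0.65256 m⁴.
Centre of pressure: y_p = y_c + I_c/(y_c·A) = 0.653333 + 0.65256/(0.653333 × 3.0576) = 0.653333 + 0.326667 = 0.98 m along the plane.
Vertically, h_p = y_p·sinθ = 0.98 × 0.694658 = 0.680765 m.

h_p = 0.681 m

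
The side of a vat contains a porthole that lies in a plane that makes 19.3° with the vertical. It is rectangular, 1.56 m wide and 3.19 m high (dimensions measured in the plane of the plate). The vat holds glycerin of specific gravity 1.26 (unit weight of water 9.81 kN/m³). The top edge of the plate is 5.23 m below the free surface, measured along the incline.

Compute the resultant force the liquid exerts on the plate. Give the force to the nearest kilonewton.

F ≈ 396 kN

γ = 1.26 × 9.81 = 12.3606 kN/m³.
The plate makes 19.3° with the vertical, i.e. θ = 90° − 19.3° = 70.7° to the horizontal. Measuring y along the incline from the free-surface line, vertical depth h = y·sinθ with sinθ = 0.943801.
The centroid lies 3.19/2 = 1.595 m below the top edge, so y_c = 5.23 + 1.595 = 6.825 m and h_c = 6.825 × 0.943801 = 6.44144 m.
A = 1.56 × 3.19 = 4.9764 m².
Resultant F = γ·h_c·A = 12.3606 × 6.44144 × 4.9764 = 396.221 kN.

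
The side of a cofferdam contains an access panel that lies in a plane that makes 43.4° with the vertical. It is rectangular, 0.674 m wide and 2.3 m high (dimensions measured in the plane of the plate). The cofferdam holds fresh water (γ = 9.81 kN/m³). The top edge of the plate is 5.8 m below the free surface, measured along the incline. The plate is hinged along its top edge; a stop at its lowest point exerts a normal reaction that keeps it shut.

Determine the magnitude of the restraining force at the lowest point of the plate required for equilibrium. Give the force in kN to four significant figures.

P ≈ 40.51 kN

γ = 9.81 kN/m³.
The plate makes 43.4° with the vertical, i.e. θ = 90° − 43.4° = 46.6° to the horizontal. Measuring y along the incline from the free-surface line, vertical depth h = y·sinθ with sinθ = 0.726575.
The centroid lies 2.3/2 = 1.15 m below the top edge, so y_c = 5.8 + 1.15 = 6.95 m and h_c = 6.95 × 0.726575 = 5.0497 m.
A = 0.674 × 2.3 = 1.5502 m².
Resultant F = γ·h_c·A = 9.81 × 5.0497 × 1.5502 = 76.7931 kN.
I_c = b·h³/12 = 0.674 × 2.3³/12 = 0.68338 m⁴.
Centre of pressure: y_p = y_c + I_c/(y_c·A) = 6.95 + 0.68338/(6.95 × 1.5502) = 6.95 + 0.0634293 = 7.01343 m along the plane.
The resultant acts 1.15 + 0.0634293 = 1.21343 m (along the plate) below the hinge at the top edge, so the moment about the hinge is M = F × 1.21343 = 76.7931 × 1.21343 = 93.1831 kN·m.
A normal force at the bottom, 2.3 m from the hinge, must supply this moment: P = 93.1831/2.3 = 40.5144 kN.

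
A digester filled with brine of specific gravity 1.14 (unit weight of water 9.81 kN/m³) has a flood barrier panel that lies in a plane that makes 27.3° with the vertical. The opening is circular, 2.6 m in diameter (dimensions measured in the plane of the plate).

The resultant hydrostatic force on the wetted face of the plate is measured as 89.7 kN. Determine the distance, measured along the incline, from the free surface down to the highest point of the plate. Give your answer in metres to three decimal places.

y_top ≈ 0.400 m

γ = 1.14 × 9.81 = 11.1834 kN/m³.
A = π(1.3)² = 5.30929 m².
From F = γ·h_c·A, the centroid depth is h_c = 89.7/(11.1834 × 5.30929) = 1.51071 m.
The plate makes 27.3° with the vertical, i.e. θ = 90° − 27.3° = 62.7° to the horizontal. Measuring y along the incline from the free-surface line, vertical depth h = y·sinθ with sinθ = 0.888617.
Along the incline, y_c = h_c/sinθ = 1.51071/0.888617 = 1.70007 m.
The centroid is at the centre, 1.3 m below the top of the plate, so the highest point sits at y_top = 1.70007 − 1.3 = 0.40007 m along the incline.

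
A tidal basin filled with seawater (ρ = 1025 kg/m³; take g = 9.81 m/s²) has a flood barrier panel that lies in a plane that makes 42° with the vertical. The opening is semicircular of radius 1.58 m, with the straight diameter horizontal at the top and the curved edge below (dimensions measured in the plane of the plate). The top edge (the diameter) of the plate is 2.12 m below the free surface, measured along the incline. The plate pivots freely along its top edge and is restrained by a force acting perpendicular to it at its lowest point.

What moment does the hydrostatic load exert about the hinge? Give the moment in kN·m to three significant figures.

γ = ρg = 1025 × 9.81 / 1000 = 10.05525 kN/m³.
The plate makes 42° with the vertical, i.e. θ = 90° − 42° = 48° to the horizontal. Measuring y along the incline from the free-surface line, vertical depth h = y·sinθ with sinθ = 0.743145.
The centroid of a semicircle lies 4r/(3π) = 0.670573 m from the diameter, here below the top edge, so y_c = 2.12 + 0.670573 = 2.79057 m and h_c = 2.79057 × 0.743145 = 2.0738 m.
A = πr²/2 = π × 1.58²/2 = 3.92134 m².
Resultant F = γ·h_c·A = 10.05525 × 2.0738 × 3.92134 = 81.77 kN.
I_c = (π/8 − 8/(9π))·r⁴ = 0.109757 × 1.58⁴ = 0.684007 m⁴.
Centre of pressure: y_p = y_c + I_c/(y_c·A) = 2.79057 + 0.684007/(2.79057 × 3.92134) = 2.79057 + 0.0625076 = 2.85308 m along the plane.
The resultant acts 0.670573 + 0.0625076 = 0.733081 m (along the plate) below the hinge at the top edge, so the moment about the hinge is M = F × 0.733081 = 81.77 × 0.733081 = 59.944 kN·m.

M ≈ 59.9 kN·m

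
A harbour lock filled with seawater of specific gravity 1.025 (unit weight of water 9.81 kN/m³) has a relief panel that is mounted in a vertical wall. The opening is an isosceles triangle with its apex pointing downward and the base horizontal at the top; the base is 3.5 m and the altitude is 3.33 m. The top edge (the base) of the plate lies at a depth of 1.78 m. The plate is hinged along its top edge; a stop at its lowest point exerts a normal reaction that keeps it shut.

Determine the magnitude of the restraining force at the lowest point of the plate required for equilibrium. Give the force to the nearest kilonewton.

P ≈ 67 kN

γ = 1.025 × 9.81 = 10.05525 kN/m³.
With the apex down, the centroid sits h/3 = 3.33/3 = 1.11 m below the base (the top edge), so the centroid depth is h_c = 1.78 + 1.11 = 2.89 m.
A = ½ × 3.5 × 3.33 = 5.8275 m².
Resultant F = γ·h_c·A = 10.05525 × 2.89 × 5.8275 = 169.345 kN.
I_c = b·h³/36 = 3.5 × 3.33³/36 = 3.59003 m⁴.
Centre of pressure: y_p = y_c + I_c/(y_c·A) = 2.89 + 3.59003/(2.89 × 5.8275) = 2.89 + 0.213166 = 3.10317 m along the plane.
The resultant acts 1.11 + 0.213166 = 1.32317 m (along the plate) below the hinge at the top edge, so the moment about the hinge is M = F × 1.32317 = 169.345 × 1.32317 = 224.072 kN·m.
A normal force at the bottom, 3.33 m from the hinge, must supply this moment: P = 224.072/3.33 = 67.2889 kN.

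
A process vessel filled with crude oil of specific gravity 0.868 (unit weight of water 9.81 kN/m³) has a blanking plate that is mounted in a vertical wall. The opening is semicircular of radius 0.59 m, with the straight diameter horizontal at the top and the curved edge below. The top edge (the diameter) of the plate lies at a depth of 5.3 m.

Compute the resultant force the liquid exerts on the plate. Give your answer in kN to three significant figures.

γ = 0.868 × 9.81 = 8.51508 kN/m³.
The centroid of a semicircle lies 4r/(3π) = 0.250404 m from the diameter, here below the top edge, so the centroid depth is h_c = 5.3 + 0.250404 = 5.5504 m.
A = πr²/2 = π × 0.59²/2 = 0.546794 m².
Resultant F = γ·h_c·A = 8.51508 × 5.5504 × 0.546794 = 25.8426 kN.

F ≈ 25.8 kN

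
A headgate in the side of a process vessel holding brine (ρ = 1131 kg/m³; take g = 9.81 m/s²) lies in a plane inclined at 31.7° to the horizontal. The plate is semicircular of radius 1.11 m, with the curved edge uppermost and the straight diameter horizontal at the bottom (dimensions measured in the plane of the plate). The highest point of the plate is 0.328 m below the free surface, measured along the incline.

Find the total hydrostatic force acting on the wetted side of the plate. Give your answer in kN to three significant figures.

γ = ρg = 1131 × 9.81 / 1000 = 11.09511 kN/m³.
Let θ = 31.7° be the plate's angle to the horizontal; measure y along the incline from where the plane meets the free surface. Vertical depth h = y·sinθ with sinθ = 0.525472.
The centroid lies 4r/(3π) = 0.471099 m above the diameter, so r − 4r/(3π) = 1.11 − 0.471099 = 0.638901 m below the topmost point, so y_c = 0.328 + 0.638901 = 0.966901 m and h_c = 0.966901 × 0.525472 = 0.508079 m.
A = πr²/2 = π × 1.11²/2 = 1.93538 m².
Resultant F = γ·h_c·A = 11.09511 × 0.508079 × 1.93538 = 10.9101 kN.

F ≈ 10.9 kN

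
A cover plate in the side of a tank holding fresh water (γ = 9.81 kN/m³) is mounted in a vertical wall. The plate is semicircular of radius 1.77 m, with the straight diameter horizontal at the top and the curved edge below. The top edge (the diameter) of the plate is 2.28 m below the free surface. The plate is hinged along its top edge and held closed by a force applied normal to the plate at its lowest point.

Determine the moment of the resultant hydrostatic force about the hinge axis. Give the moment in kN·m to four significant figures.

M ≈ 120.5 kN·m

γ = 9.81 kN/m³.
The centroid of a semicircle lies 4r/(3π) = 0.751211 m from the diameter, here below the top edge, so the centroid depth is h_c = 2.28 + 0.751211 = 3.03121 m.
A = πr²/2 = π × 1.77²/2 = 4.92115 m².
Resultant F = γ·h_c·A = 9.81 × 3.03121 × 4.92115 = 146.336 kN.
I_c = (π/8 − 8/(9π))·r⁴ = 0.109757 × 1.77⁴ = 1.07727 m⁴.
Centre of pressure: y_p = y_c + I_c/(y_c·A) = 3.03121 + 1.07727/(3.03121 × 4.92115) = 3.03121 + 0.0722174 = 3.10343 m along the plane.
The resultant acts 0.751211 + 0.0722174 = 0.823428 m (along the plate) below the hinge at the top edge, so the moment about the hinge is M = F × 0.823428 = 146.336 × 0.823428 = 120.497 kN·m.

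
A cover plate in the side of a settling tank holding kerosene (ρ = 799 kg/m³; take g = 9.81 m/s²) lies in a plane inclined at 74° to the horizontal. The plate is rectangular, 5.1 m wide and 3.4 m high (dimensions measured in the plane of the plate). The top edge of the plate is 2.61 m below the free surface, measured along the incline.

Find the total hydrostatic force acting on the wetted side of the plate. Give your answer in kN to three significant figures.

F ≈ 563 kN

γ = ρg = 799 × 9.81 / 1000 = 7.83819 kN/m³.
Let θ = 74° be the plate's angle to the horizontal; measure y along the incline from where the plane meets the free surface. Vertical depth h = y·sinθ with sinθ = 0.961262.
The centroid lies 3.4/2 = 1.7 m below the top edge, so y_c = 2.61 + 1.7 = 4.31 m and h_c = 4.31 × 0.961262 = 4.14304 m.
A = 5.1 × 3.4 = 17.34 m².
Resultant F = γ·h_c·A = 7.83819 × 4.14304 × 17.34 = 563.098 kN.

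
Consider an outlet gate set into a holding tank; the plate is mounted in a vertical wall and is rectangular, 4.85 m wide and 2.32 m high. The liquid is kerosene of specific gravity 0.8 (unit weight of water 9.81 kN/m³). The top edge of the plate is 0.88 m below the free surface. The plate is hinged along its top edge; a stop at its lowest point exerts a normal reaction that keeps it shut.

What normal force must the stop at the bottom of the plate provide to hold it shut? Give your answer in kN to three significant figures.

P ≈ 107 kN

γ = 0.8 × 9.81 = 7.848 kN/m³.
The centroid lies 2.32/2 = 1.16 m below the top edge, so the centroid depth is h_c = 0.88 + 1.16 = 2.04 m.
A = 4.85 × 2.32 = 11.252 m².
Resultant F = γ·h_c·A = 7.848 × 2.04 × 11.252 = 180.144 kN.
I_c = b·h³/12 = 4.85 × 2.32³/12 = 5.0469 m⁴.
Centre of pressure: y_p = y_c + I_c/(y_c·A) = 2.04 + 5.0469/(2.04 × 11.252) = 2.04 + 0.219869 = 2.25987 m along the plane.
The resultant acts 1.16 + 0.219869 = 1.37987 m (along the plate) below the hinge at the top edge, so the moment about the hinge is M = F × 1.37987 = 180.144 × 1.37987 = 248.575 kN·m.
A normal force at the bottom, 2.32 m from the hinge, must supply this moment: P = 248.575/2.32 = 107.144 kN.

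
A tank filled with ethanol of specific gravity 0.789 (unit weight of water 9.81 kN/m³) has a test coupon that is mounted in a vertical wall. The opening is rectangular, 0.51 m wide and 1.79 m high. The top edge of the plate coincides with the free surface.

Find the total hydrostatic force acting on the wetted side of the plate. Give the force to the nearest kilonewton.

γ = 0.789 × 9.81 = 7.74009 kN/m³.
The centroid lies 1.79/2 = 0.895 m below the top edge, so the centroid depth is h_c = 0.895 m.
A = 0.51 × 1.79 = 0.9129 m².
Resultant F = γ·h_c·A = 7.74009 × 0.895 × 0.9129 = 6.32401 kN.

F ≈ 6 kN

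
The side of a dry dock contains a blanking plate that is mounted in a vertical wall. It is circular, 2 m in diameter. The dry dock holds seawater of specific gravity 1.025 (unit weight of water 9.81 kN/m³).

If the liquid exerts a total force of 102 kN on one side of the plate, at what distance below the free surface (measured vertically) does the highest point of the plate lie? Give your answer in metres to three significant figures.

d_top ≈ 2.23 m

γ = 1.025 × 9.81 = 10.05525 kN/m³.
A = π(1)² = 3.14159 m².
From F = γ·h_c·A, the centroid depth is h_c = 102/(10.05525 × 3.14159) = 3.22892 m.
The centroid is at the centre, 1 m below the top of the plate, so the highest point sits at h_top = 3.22892 − 1 = 2.22892 m below the surface.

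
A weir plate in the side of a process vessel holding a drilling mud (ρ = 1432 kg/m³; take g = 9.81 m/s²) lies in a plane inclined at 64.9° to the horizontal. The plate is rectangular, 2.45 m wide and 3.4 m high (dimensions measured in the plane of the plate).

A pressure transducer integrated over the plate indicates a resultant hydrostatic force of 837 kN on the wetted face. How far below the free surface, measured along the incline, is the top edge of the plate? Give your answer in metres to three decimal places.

γ = ρg = 1432 × 9.81 / 1000 = 14.04792 kN/m³.
A = 2.45 × 3.4 = 8.33 m².
From F = γ·h_c·A, the centroid depth is h_c = 837/(14.04792 × 8.33) = 7.15267 m.
Let θ = 64.9° be the plate's angle to the horizontal; measure y along the incline from where the plane meets the free surface. Vertical depth h = y·sinθ with sinθ = 0.905569.
Along the incline, y_c = h_c/sinθ = 7.15267/0.905569 = 7.89854 m.
The centroid lies 3.4/2 = 1.7 m below the top edge, so the top edge sits at y_top = 7.89854 − 1.7 = 6.19854 m along the incline.

y_top ≈ 6.199 m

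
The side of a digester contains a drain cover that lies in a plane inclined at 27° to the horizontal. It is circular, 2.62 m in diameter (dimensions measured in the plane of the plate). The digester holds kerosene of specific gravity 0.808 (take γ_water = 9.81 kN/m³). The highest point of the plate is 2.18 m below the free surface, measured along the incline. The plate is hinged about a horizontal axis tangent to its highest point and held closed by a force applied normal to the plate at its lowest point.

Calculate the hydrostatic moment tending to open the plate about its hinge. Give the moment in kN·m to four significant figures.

γ = 0.808 × 9.81 = 7.92648 kN/m³.
Let θ = 27° be the plate's angle to the horizontal; measure y along the incline from where the plane meets the free surface. Vertical depth h = y·sinθ with sinθ = 0.453990.
The centroid is at the centre, 1.31 m below the top of the plate, so y_c = 2.18 + 1.31 = 3.49 m and h_c = 3.49 × 0.453990 = 1.58443 m.
A = π(1.31)² = 5.39129 m².
Resultant F = γ·h_c·A = 7.92648 × 1.58443 × 5.39129 = 67.709 kN.
I_c = πr⁴/4 = π × 1.31⁴/4 = 2.313 m⁴.
Centre of pressure: y_p = y_c + I_c/(y_c·A) = 3.49 + 2.313/(3.49 × 5.39129) = 3.49 + 0.12293 = 3.61293 m along the plane.
The resultant acts 1.31 + 0.12293 = 1.43293 m (along the plate) below the hinge at the top edge, so the moment about the hinge is M = F × 1.43293 = 67.709 × 1.43293 = 97.0223 kN·m.

M ≈ 97.02 kN·m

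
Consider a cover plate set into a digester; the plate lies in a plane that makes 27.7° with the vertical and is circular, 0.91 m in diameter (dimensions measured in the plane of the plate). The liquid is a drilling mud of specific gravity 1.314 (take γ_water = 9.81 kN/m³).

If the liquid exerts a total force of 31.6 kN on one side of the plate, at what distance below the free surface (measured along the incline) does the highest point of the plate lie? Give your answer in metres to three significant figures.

γ = 1.314 × 9.81 = 12.89034 kN/m³.
A = π(0.455)² = 0.650388 m².
From F = γ·h_c·A, the centroid depth is h_c = 31.6/(12.89034 × 0.650388) = 3.76921 m.
The plate makes 27.7° with the vertical, i.e. θ = 90° − 27.7° = 62.3° to the horizontal. Measuring y along the incline from the free-surface line, vertical depth h = y·sinθ with sinθ = 0.885394.
Along the incline, y_c = h_c/sinθ = 3.76921/0.885394 = 4.2571 m.
The centroid is at the centre, 0.455 m below the top of the plate, so the highest point sits at y_top = 4.2571 − 0.455 = 3.8021 m along the incline.

y_top ≈ 3.80 m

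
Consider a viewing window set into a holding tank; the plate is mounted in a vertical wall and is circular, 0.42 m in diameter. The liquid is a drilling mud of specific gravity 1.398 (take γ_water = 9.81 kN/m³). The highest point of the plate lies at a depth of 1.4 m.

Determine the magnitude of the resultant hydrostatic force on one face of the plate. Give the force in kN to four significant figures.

γ = 1.398 × 9.81 = 13.71438 kN/m³.
The centroid is at the centre, 0.21 m below the top of the plate, so the centroid depth is h_c = 1.4 + 0.21 = 1.61 m.
A = π(0.21)² = 0.138544 m².
Resultant F = γ·h_c·A = 13.71438 × 1.61 × 0.138544 = 3.05907 kN.

F ≈ 3.059 kN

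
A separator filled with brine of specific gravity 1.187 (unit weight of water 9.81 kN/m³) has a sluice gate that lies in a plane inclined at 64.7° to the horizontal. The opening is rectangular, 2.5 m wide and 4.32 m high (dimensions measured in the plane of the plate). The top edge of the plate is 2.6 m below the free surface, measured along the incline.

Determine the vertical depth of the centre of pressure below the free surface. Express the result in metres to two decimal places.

h_p = 4.60 m

γ = 1.187 × 9.81 = 11.64447 kN/m³.
Let θ = 64.7° be the plate's angle to the horizontal; measure y along the incline from where the plane meets the free surface. Vertical depth h = y·sinθ with sinθ = 0.904083.
The centroid lies 4.32/2 = 2.16 m below the top edge, so y_c = 2.6 + 2.16 = 4.76 m and h_c = 4.76 × 0.904083 = 4.30344 m.
A = 2.5 × 4.32 = 10.8 m².
Resultant F = γ·h_c·A = 11.64447 × 4.30344 × 10.8 = 541.202 kN.
I_c = b·h³/12 = 2.5 × 4.32³/12 = 16.7962 m⁴.
Centre of pressure: y_p = y_c + I_c/(y_c·A) = 4.76 + 16.7962/(4.76 × 10.8) = 4.76 + 0.326723 = 5.08672 m along the plane.
Vertically, h_p = y_p·sinθ = 5.08672 × 0.904083 = 4.59882 m.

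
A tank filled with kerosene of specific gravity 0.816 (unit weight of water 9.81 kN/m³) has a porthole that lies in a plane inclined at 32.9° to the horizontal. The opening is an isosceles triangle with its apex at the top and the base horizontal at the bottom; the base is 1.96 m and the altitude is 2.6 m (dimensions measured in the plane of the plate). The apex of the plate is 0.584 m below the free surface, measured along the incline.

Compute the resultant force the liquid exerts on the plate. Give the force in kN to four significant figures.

F ≈ 25.67 kN

γ = 0.816 × 9.81 = 8.00496 kN/m³.
Let θ = 32.9° be the plate's angle to the horizontal; measure y along the incline from where the plane meets the free surface. Vertical depth h = y·sinθ with sinθ = 0.543174.
With the apex up, the centroid sits 2h/3 = 2 × 2.6/3 = 1.73333 m below the apex, so y_c = 0.584 + 1.73333 = 2.31733 m and h_c = 2.31733 × 0.543174 = 1.25871 m.
A = ½ × 1.96 × 2.6 = 2.548 m².
Resultant F = γ·h_c·A = 8.00496 × 1.25871 × 2.548 = 25.6735 kN.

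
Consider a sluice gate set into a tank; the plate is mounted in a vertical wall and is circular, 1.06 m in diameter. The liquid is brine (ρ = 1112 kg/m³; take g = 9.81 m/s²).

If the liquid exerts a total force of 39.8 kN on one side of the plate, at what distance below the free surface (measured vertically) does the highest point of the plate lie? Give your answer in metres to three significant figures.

γ = ρg = 1112 × 9.81 / 1000 = 10.90872 kN/m³.
A = π(0.53)² = 0.882473 m².
From F = γ·h_c·A, the centroid depth is h_c = 39.8/(10.90872 × 0.882473) = 4.13436 m.
The centroid is at the centre, 0.53 m below the top of the plate, so the highest point sits at h_top = 4.13436 − 0.53 = 3.60436 m below the surface.

d_top ≈ 3.60 m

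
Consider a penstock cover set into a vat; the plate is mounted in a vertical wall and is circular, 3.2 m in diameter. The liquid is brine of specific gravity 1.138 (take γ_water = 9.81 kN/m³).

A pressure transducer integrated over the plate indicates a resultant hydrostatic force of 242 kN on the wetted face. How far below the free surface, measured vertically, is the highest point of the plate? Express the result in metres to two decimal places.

γ = 1.138 × 9.81 = 11.16378 kN/m³.
A = π(1.6)² = 8.04248 m².
From F = γ·h_c·A, the centroid depth is h_c = 242/(11.16378 × 8.04248) = 2.69534 m.
The centroid is at the centre, 1.6 m below the top of the plate, so the highest point sits at h_top = 2.69534 − 1.6 = 1.09534 m below the surface.

d_top ≈ 1.10 m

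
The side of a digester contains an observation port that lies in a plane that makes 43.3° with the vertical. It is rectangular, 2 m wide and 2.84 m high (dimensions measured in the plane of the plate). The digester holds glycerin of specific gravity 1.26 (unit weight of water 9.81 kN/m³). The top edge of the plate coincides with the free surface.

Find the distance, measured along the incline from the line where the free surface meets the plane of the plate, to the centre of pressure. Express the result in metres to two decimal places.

γ = 1.26 × 9.81 = 12.3606 kN/m³.
The plate makes 43.3° with the vertical, i.e. θ = 90° − 43.3° = 46.7° to the horizontal. Measuring y along the incline from the free-surface line, vertical depth h = y·sinθ with sinθ = 0.727773.
The centroid lies 2.84/2 = 1.42 m below the top edge, so y_c = 1.42 m and h_c = 1.42 × 0.727773 = 1.03344 m.
A = 2 × 2.84 = 5.68 m².
Resultant F = γ·h_c·A = 12.3606 × 1.03344 × 5.68 = 72.556 kN.
I_c = b·h³/12 = 2 × 2.84³/12 = 3.81772 m⁴.
Centre of pressure: y_p = y_c + I_c/(y_c·A) = 1.42 + 3.81772/(1.42 × 5.68) = 1.42 + 0.473334 = 1.89333 m along the plane.

y_p = 1.89 m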